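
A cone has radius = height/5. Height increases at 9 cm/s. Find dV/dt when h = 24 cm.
5184π/25 cm³/s

V = (1/3)π(h/5)²h = πh³/75
dV/dt = πh²/25 · 9
At h = 24: dV/dt = 5184π/25 cm³/s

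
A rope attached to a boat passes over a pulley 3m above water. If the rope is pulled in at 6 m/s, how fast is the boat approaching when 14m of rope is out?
84√187/187 ≈ 6.143 m/s

rope² = x² + 3²
x = √(14² - 3²) = √187
dx/dt = (rope/x) · d(rope)/dt = (14/√187) · (-6) = -84√187/187 m/s
The boat approaches at 84√187/187 ≈ 6.143 m/s.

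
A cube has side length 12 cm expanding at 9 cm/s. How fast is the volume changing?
3888 cm³/s

V = s³
dV/dt = 3s² · ds/dt = 3·12²·9 = 3888 cm³/s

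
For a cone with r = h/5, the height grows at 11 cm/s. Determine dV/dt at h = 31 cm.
10571π/25 cm³/s

V = (1/3)π(h/5)²h = πh³/75
dV/dt = πh²/25 · 11
At h = 31: dV/dt = 10571π/25 cm³/s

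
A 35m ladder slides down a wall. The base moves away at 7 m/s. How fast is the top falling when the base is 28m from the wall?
28/3 ≈ 9.333 m/s

x² + y² = 35²
2x·dx/dt + 2y·dy/dt = 0
dy/dt = -x/y · dx/dt = -28/21 · 7 = -28/3 m/s
The top is descending at 28/3 ≈ 9.333 m/s.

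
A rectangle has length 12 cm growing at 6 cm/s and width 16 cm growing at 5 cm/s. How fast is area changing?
156 cm²/s

A = lw
dA/dt = w·dl/dt + l·dw/dt = 16·6 + 12·5 = 156 cm²/s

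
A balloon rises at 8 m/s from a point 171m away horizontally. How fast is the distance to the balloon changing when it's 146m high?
1168√50557/50557 ≈ 5.195 m/s

z² = 171² + y²
z = √(171² + 146²) = √50557
dz/dt = y/z · dy/dt = 146/√50557 · 8 = 1168√50557/50557 ≈ 5.195 m/s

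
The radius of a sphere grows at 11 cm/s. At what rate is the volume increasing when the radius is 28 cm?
34496π cm³/s

V = (4/3)πr³
dV/dt = dV/dr · dr/dt = 4πr² · 11
At r = 28: dV/dt = 34496π cm³/s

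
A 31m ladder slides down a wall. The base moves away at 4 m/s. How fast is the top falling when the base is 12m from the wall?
48√817/817 ≈ 1.679 m/s

x² + y² = 31²
2x·dx/dt + 2y·dy/dt = 0
dy/dt = -x/y · dx/dt = -12/√817 · 4 = -48√817/817 m/s
The top is descending at 48√817/817 ≈ 1.679 m/s.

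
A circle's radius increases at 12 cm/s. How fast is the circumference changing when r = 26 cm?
24π cm/s

C = 2πr
dC/dt = 2π · dr/dt = 2π · 12 = 24π cm/s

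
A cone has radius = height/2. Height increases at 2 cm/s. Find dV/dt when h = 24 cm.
288π cm³/s

V = (1/3)π(h/2)²h = πh³/12
dV/dt = πh²/4 · 2
At h = 24: dV/dt = 288π cm³/s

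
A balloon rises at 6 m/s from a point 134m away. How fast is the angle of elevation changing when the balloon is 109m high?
0.026946 rad/s

tan(θ) = y/134
sec²(θ) · dθ/dt = (1/134) · dy/dt
dθ/dt = cos²(θ)/134 · 6 = 134/(134² + 109²) · 6
dθ/dt = 0.026946 rad/s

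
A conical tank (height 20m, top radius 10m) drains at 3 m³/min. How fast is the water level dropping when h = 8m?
3/(16π) ≈ 0.05968 m/min

r/h = 10/20, so r = (1/2)h
V = (1/3)πr²h = (1/3)π((1/2)h)²h = (1/12)πh³
dV/dh = (1/4)πh²
dh/dt = (dV/dt)/(dV/dh) = -3/((1/4)π·8²) = -3/(16π) m/min
The level is dropping at 3/(16π) ≈ 0.05968 m/min.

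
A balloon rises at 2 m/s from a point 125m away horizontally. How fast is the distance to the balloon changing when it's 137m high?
137√34394/17197 ≈ 1.477 m/s

z² = 125² + y²
z = √(125² + 137²) = √34394
dz/dt = y/z · dy/dt = 137/√34394 · 2 = 137√34394/17197 ≈ 1.477 m/s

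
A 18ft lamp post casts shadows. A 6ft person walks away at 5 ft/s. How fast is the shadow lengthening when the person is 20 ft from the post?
5/2 ft/s

By similar triangles: 18/(x+s) = 6/s
Solving: s = 6x/12
ds/dt = 6/12 · dx/dt = 1/2 · 5 = 5/2 ft/s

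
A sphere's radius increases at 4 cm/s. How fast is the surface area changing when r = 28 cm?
896π cm²/s

S = 4πr²
dS/dt = dS/dr · dr/dt = 8πr · 4
At r = 28: dS/dt = 896π cm²/s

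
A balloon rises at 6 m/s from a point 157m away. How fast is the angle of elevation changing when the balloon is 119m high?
0.024272 rad/s

tan(θ) = y/157
sec²(θ) · dθ/dt = (1/157) · dy/dt
dθ/dt = cos²(θ)/157 · 6 = 157/(157² + 119²) · 6
dθ/dt = 0.024272 rad/s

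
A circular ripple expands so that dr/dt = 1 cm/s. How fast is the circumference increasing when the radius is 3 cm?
2π cm/s

C = 2πr
dC/dt = 2π · dr/dt = 2π · 1 = 2π cm/s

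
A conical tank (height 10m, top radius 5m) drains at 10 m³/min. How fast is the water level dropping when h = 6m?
10/(9π) ≈ 0.3537 m/min

r/h = 5/10, so r = (1/2)h
V = (1/3)πr²h = (1/3)π((1/2)h)²h = (1/12)πh³
dV/dh = (1/4)πh²
dh/dt = (dV/dt)/(dV/dh) = -10/((1/4)π·6²) = -10/(9π) m/min
The level is dropping at 10/(9π) ≈ 0.3537 m/min.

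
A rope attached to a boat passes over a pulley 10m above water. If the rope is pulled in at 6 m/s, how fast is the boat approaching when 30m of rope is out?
9√2/2 ≈ 6.364 m/s

rope² = x² + 10²
x = √(30² - 10²) = 20√2
dx/dt = (rope/x) · d(rope)/dt = (30/(20√2)) · (-6) = -9√2/2 m/s
The boat approaches at 9√2/2 ≈ 6.364 m/s.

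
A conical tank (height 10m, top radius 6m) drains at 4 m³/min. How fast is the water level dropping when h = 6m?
25/(81π) ≈ 0.09824 m/min

r/h = 6/10, so r = (3/5)h
V = (1/3)πr²h = (1/3)π((3/5)h)²h = (3/25)πh³
dV/dh = (9/25)πh²
dh/dt = (dV/dt)/(dV/dh) = -4/((9/25)π·6²) = -25/(81π) m/min
The level is dropping at 25/(81π) ≈ 0.09824 m/min.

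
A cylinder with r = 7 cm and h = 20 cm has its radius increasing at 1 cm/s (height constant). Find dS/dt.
68π cm²/s

S = 2πrh + 2πr² (lateral + bases)
dS/dt = (2πh + 4πr)·dr/dt = (2π·20 + 4π·7)·1
= 68π cm²/s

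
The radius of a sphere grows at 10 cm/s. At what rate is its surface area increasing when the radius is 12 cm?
960π cm²/s

S = 4πr²
dS/dt = dS/dr · dr/dt = 8πr · 10
At r = 12: dS/dt = 960π cm²/s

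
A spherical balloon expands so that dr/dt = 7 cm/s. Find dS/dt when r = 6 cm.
336π cm²/s

S = 4πr²
dS/dt = dS/dr · dr/dt = 8πr · 7
At r = 6: dS/dt = 336π cm²/s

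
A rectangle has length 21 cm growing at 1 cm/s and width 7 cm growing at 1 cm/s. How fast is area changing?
28 cm²/s

A = lw
dA/dt = w·dl/dt + l·dw/dt = 7·1 + 21·1 = 28 cm²/s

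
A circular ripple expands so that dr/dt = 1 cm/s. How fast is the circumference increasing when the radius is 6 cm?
2π cm/s

C = 2πr
dC/dt = 2π · dr/dt = 2π · 1 = 2π cm/s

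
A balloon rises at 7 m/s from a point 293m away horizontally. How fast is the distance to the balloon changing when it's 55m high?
385√88874/88874 ≈ 1.291 m/s

z² = 293² + y²
z = √(293² + 55²) = √88874
dz/dt = y/z · dy/dt = 55/√88874 · 7 = 385√88874/88874 ≈ 1.291 m/s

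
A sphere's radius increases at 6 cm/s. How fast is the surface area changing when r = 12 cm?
576π cm²/s

S = 4πr²
dS/dt = dS/dr · dr/dt = 8πr · 6
At r = 12: dS/dt = 576π cm²/s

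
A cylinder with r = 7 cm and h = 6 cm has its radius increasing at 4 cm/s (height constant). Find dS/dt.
160π cm²/s

S = 2πrh + 2πr² (lateral + bases)
dS/dt = (2πh + 4πr)·dr/dt = (2π·6 + 4π·7)·4
= 160π cm²/s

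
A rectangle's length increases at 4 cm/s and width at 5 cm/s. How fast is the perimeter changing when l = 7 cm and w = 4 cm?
18 cm/s

P = 2(l + w)
dP/dt = 2(dl/dt + dw/dt) = 2(4 + 5) = 18 cm/s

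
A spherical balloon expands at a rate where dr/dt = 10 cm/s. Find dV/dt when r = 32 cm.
40960π cm³/s

V = (4/3)πr³
dV/dt = dV/dr · dr/dt = 4πr² · 10
At r = 32: dV/dt = 40960π cm³/s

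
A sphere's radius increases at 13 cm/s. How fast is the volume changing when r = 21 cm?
22932π cm³/s

V = (4/3)πr³
dV/dt = dV/dr · dr/dt = 4πr² · 13
At r = 21: dV/dt = 22932π cm³/s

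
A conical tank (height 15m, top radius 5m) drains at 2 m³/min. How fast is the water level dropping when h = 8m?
9/(32π) ≈ 0.08952 m/min

r/h = 5/15, so r = (1/3)h
V = (1/3)πr²h = (1/3)π((1/3)h)²h = (1/27)πh³
dV/dh = (1/9)πh²
dh/dt = (dV/dt)/(dV/dh) = -2/((1/9)π·8²) = -9/(32π) m/min
The level is dropping at 9/(32π) ≈ 0.08952 m/min.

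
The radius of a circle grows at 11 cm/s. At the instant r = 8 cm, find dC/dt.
22π cm/s

C = 2πr
dC/dt = 2π · dr/dt = 2π · 11 = 22π cm/s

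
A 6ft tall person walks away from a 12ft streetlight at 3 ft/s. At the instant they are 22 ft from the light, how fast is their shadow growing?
3 ft/s

By similar triangles: 12/(x+s) = 6/s
Solving: s = 6x/6
ds/dt = 6/6 · dx/dt = 1 · 3 = 3 ft/s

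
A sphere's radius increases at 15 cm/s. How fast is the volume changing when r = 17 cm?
17340π cm³/s

V = (4/3)πr³
dV/dt = dV/dr · dr/dt = 4πr² · 15
At r = 17: dV/dt = 17340π cm³/s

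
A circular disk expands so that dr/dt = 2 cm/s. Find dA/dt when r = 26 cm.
104π cm²/s

A = πr²
dA/dt = 2πr · dr/dt = 2π(26)(2) = 104π cm²/s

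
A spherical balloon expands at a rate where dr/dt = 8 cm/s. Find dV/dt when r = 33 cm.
34848π cm³/s

V = (4/3)πr³
dV/dt = dV/dr · dr/dt = 4πr² · 8
At r = 33: dV/dt = 34848π cm³/s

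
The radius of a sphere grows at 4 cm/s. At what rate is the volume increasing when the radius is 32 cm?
16384π cm³/s

V = (4/3)πr³
dV/dt = dV/dr · dr/dt = 4πr² · 4
At r = 32: dV/dt = 16384π cm³/s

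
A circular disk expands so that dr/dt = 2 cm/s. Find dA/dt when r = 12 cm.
48π cm²/s

A = πr²
dA/dt = 2πr · dr/dt = 2π(12)(2) = 48π cm²/s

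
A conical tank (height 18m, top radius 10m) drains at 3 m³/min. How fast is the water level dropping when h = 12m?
27/(400π) ≈ 0.02149 m/min

r/h = 10/18, so r = (5/9)h
V = (1/3)πr²h = (1/3)π((5/9)h)²h = (25/243)πh³
dV/dh = (25/81)πh²
dh/dt = (dV/dt)/(dV/dh) = -3/((25/81)π·12²) = -27/(400π) m/min
The level is dropping at 27/(400π) ≈ 0.02149 m/min.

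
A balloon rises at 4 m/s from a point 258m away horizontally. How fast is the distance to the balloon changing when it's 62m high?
62√17602/8801 ≈ 0.9346 m/s

z² = 258² + y²
z = √(258² + 62²) = 2√17602
dz/dt = y/z · dy/dt = 62/(2√17602) · 4 = 62√17602/8801 ≈ 0.9346 m/s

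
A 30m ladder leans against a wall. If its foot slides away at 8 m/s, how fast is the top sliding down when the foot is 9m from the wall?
24√91/91 ≈ 2.516 m/s

x² + y² = 30²
2x·dx/dt + 2y·dy/dt = 0
dy/dt = -x/y · dx/dt = -9/(3√91) · 8 = -24√91/91 m/s
The top is descending at 24√91/91 ≈ 2.516 m/s.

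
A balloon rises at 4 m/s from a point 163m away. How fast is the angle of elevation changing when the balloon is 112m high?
0.01667 rad/s

tan(θ) = y/163
sec²(θ) · dθ/dt = (1/163) · dy/dt
dθ/dt = cos²(θ)/163 · 4 = 163/(163² + 112²) · 4
dθ/dt = 0.01667 rad/s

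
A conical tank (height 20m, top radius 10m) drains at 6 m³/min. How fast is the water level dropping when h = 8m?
3/(8π) ≈ 0.1194 m/min

r/h = 10/20, so r = (1/2)h
V = (1/3)πr²h = (1/3)π((1/2)h)²h = (1/12)πh³
dV/dh = (1/4)πh²
dh/dt = (dV/dt)/(dV/dh) = -6/((1/4)π·8²) = -3/(8π) m/min
The level is dropping at 3/(8π) ≈ 0.1194 m/min.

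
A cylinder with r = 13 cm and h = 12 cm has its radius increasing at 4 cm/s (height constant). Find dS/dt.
304π cm²/s

S = 2πrh + 2πr² (lateral + bases)
dS/dt = (2πh + 4πr)·dr/dt = (2π·12 + 4π·13)·4
= 304π cm²/s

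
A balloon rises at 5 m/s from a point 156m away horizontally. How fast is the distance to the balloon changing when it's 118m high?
59√9565/1913 ≈ 3.016 m/s

z² = 156² + y²
z = √(156² + 118²) = 2√9565
dz/dt = y/z · dy/dt = 118/(2√9565) · 5 = 59√9565/1913 ≈ 3.016 m/s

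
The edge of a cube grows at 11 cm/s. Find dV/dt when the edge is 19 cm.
11913 cm³/s

V = s³
dV/dt = 3s² · ds/dt = 3·19²·11 = 11913 cm³/s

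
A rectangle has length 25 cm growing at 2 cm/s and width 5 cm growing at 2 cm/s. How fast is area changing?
60 cm²/s

A = lw
dA/dt = w·dl/dt + l·dw/dt = 5·2 + 25·2 = 60 cm²/s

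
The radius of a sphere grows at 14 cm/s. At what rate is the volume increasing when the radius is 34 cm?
64736π cm³/s

V = (4/3)πr³
dV/dt = dV/dr · dr/dt = 4πr² · 14
At r = 34: dV/dt = 64736π cm³/s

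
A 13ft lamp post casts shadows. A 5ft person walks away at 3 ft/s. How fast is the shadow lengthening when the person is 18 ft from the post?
15/8 ft/s

By similar triangles: 13/(x+s) = 5/s
Solving: s = 5x/8
ds/dt = 5/8 · dx/dt = 5/8 · 3 = 15/8 ft/s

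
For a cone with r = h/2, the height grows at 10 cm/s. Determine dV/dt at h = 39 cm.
7605π/2 cm³/s

V = (1/3)π(h/2)²h = πh³/12
dV/dt = πh²/4 · 10
At h = 39: dV/dt = 7605π/2 cm³/s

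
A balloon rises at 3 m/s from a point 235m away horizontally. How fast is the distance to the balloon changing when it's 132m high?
396√72649/72649 ≈ 1.469 m/s

z² = 235² + y²
z = √(235² + 132²) = √72649
dz/dt = y/z · dy/dt = 132/√72649 · 3 = 396√72649/72649 ≈ 1.469 m/s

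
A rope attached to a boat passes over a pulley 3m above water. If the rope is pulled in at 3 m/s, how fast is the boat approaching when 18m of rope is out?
18√35/35 ≈ 3.043 m/s

rope² = x² + 3²
x = √(18² - 3²) = 3√35
dx/dt = (rope/x) · d(rope)/dt = (18/(3√35)) · (-3) = -18√35/35 m/s
The boat approaches at 18√35/35 ≈ 3.043 m/s.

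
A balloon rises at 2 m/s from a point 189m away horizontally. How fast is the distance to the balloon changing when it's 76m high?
152√41497/41497 ≈ 0.7462 m/s

z² = 189² + y²
z = √(189² + 76²) = √41497
dz/dt = y/z · dy/dt = 76/√41497 · 2 = 152√41497/41497 ≈ 0.7462 m/s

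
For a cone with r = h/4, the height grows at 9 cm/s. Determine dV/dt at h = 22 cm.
1089π/4 cm³/s

V = (1/3)π(h/4)²h = πh³/48
dV/dt = πh²/16 · 9
At h = 22: dV/dt = 1089π/4 cm³/s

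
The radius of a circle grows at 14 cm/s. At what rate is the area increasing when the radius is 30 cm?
840π cm²/s

A = πr²
dA/dt = 2πr · dr/dt = 2π(30)(14) = 840π cm²/s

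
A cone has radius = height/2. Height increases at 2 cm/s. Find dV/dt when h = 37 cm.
1369π/2 cm³/s

V = (1/3)π(h/2)²h = πh³/12
dV/dt = πh²/4 · 2
At h = 37: dV/dt = 1369π/2 cm³/s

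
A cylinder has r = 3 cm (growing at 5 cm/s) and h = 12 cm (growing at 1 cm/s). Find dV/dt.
369π cm³/s

V = πr²h
dV/dt = 2πrh·dr/dt + πr²·dh/dt
= 2π(3)(12)(5) + π(3)²(1)
= 369π cm³/s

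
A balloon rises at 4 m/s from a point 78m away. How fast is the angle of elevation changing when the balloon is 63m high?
0.031036 rad/s

tan(θ) = y/78
sec²(θ) · dθ/dt = (1/78) · dy/dt
dθ/dt = cos²(θ)/78 · 4 = 78/(78² + 63²) · 4
dθ/dt = 0.031036 rad/s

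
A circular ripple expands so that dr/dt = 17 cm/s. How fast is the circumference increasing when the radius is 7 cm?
34π cm/s

C = 2πr
dC/dt = 2π · dr/dt = 2π · 17 = 34π cm/s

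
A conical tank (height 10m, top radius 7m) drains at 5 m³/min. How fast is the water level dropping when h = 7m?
500/(2401π) ≈ 0.06629 m/min

r/h = 7/10, so r = (7/10)h
V = (1/3)πr²h = (1/3)π((7/10)h)²h = (49/300)πh³
dV/dh = (49/100)πh²
dh/dt = (dV/dt)/(dV/dh) = -5/((49/100)π·7²) = -500/(2401π) m/min
The level is dropping at 500/(2401π) ≈ 0.06629 m/min.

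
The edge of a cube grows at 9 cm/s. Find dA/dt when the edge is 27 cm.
2916 cm²/s

A = 6s²
dA/dt = 12s · ds/dt = 12·27·9 = 2916 cm²/s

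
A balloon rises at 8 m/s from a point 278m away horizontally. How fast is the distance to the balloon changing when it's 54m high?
108√802/2005 ≈ 1.525 m/s

z² = 278² + y²
z = √(278² + 54²) = 10√802
dz/dt = y/z · dy/dt = 54/(10√802) · 8 = 108√802/2005 ≈ 1.525 m/s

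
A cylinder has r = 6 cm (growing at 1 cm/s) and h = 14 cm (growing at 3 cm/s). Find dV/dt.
276π cm³/s

V = πr²h
dV/dt = 2πrh·dr/dt + πr²·dh/dt
= 2π(6)(14)(1) + π(6)²(3)
= 276π cm³/s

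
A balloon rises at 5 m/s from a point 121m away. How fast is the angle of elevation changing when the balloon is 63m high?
0.032509 rad/s

tan(θ) = y/121
sec²(θ) · dθ/dt = (1/121) · dy/dt
dθ/dt = cos²(θ)/121 · 5 = 121/(121² + 63²) · 5
dθ/dt = 0.032509 rad/s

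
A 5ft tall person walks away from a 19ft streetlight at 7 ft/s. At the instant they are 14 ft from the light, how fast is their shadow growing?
5/2 ft/s

By similar triangles: 19/(x+s) = 5/s
Solving: s = 5x/14
ds/dt = 5/14 · dx/dt = 5/14 · 7 = 5/2 ft/s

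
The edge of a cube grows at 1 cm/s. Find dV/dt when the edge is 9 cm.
243 cm³/s

V = s³
dV/dt = 3s² · ds/dt = 3·9²·1 = 243 cm³/s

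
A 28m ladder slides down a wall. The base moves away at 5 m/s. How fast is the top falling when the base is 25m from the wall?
125√159/159 ≈ 9.913 m/s

x² + y² = 28²
2x·dx/dt + 2y·dy/dt = 0
dy/dt = -x/y · dx/dt = -25/√159 · 5 = -125√159/159 m/s
The top is descending at 125√159/159 ≈ 9.913 m/s.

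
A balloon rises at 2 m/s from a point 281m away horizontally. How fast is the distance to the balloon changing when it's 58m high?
116√3293/16465 ≈ 0.4043 m/s

z² = 281² + y²
z = √(281² + 58²) = 5√3293
dz/dt = y/z · dy/dt = 58/(5√3293) · 2 = 116√3293/16465 ≈ 0.4043 m/s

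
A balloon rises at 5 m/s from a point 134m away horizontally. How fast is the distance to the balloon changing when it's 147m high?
147√39565/7913 ≈ 3.695 m/s

z² = 134² + y²
z = √(134² + 147²) = √39565
dz/dt = y/z · dy/dt = 147/√39565 · 5 = 147√39565/7913 ≈ 3.695 m/s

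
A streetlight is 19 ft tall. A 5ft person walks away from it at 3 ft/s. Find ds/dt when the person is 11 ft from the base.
15/14 ft/s

By similar triangles: 19/(x+s) = 5/s
Solving: s = 5x/14
ds/dt = 5/14 · dx/dt = 5/14 · 3 = 15/14 ft/s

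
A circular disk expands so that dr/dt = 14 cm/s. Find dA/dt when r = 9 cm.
252π cm²/s

A = πr²
dA/dt = 2πr · dr/dt = 2π(9)(14) = 252π cm²/s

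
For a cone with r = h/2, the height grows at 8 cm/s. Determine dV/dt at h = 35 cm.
2450π cm³/s

V = (1/3)π(h/2)²h = πh³/12
dV/dt = πh²/4 · 8
At h = 35: dV/dt = 2450π cm³/s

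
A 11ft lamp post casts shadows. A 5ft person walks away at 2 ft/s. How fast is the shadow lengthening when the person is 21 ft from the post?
5/3 ft/s

By similar triangles: 11/(x+s) = 5/s
Solving: s = 5x/6
ds/dt = 5/6 · dx/dt = 5/6 · 2 = 5/3 ft/s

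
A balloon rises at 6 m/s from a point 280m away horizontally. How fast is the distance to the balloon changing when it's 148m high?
222√6269/6269 ≈ 2.804 m/s

z² = 280² + y²
z = √(280² + 148²) = 4√6269
dz/dt = y/z · dy/dt = 148/(4√6269) · 6 = 222√6269/6269 ≈ 2.804 m/s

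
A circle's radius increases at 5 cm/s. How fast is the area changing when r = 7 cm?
70π cm²/s

A = πr²
dA/dt = 2πr · dr/dt = 2π(7)(5) = 70π cm²/s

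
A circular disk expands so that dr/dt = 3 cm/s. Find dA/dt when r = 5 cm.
30π cm²/s

A = πr²
dA/dt = 2πr · dr/dt = 2π(5)(3) = 30π cm²/s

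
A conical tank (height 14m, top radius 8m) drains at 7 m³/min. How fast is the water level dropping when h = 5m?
343/(400π) ≈ 0.273 m/min

r/h = 8/14, so r = (4/7)h
V = (1/3)πr²h = (1/3)π((4/7)h)²h = (16/147)πh³
dV/dh = (16/49)πh²
dh/dt = (dV/dt)/(dV/dh) = -7/((16/49)π·5²) = -343/(400π) m/min
The level is dropping at 343/(400π) ≈ 0.273 m/min.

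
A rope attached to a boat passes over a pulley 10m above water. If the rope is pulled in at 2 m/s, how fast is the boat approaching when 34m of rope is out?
17√66/66 ≈ 2.093 m/s

rope² = x² + 10²
x = √(34² - 10²) = 4√66
dx/dt = (rope/x) · d(rope)/dt = (34/(4√66)) · (-2) = -17√66/66 m/s
The boat approaches at 17√66/66 ≈ 2.093 m/s.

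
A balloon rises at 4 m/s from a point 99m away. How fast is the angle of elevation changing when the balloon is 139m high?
0.013598 rad/s

tan(θ) = y/99
sec²(θ) · dθ/dt = (1/99) · dy/dt
dθ/dt = cos²(θ)/99 · 4 = 99/(99² + 139²) · 4
dθ/dt = 0.013598 rad/s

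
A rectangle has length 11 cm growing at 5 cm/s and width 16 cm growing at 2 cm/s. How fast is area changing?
102 cm²/s

A = lw
dA/dt = w·dl/dt + l·dw/dt = 16·5 + 11·2 = 102 cm²/s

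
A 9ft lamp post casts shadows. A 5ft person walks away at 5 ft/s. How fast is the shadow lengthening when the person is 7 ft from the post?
25/4 ft/s

By similar triangles: 9/(x+s) = 5/s
Solving: s = 5x/4
ds/dt = 5/4 · dx/dt = 5/4 · 5 = 25/4 ft/s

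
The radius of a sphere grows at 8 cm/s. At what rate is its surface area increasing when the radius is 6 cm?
384π cm²/s

S = 4πr²
dS/dt = dS/dr · dr/dt = 8πr · 8
At r = 6: dS/dt = 384π cm²/s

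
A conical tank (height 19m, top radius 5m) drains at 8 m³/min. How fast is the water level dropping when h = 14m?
722/(1225π) ≈ 0.1876 m/min

r/h = 5/19, so r = (5/19)h
V = (1/3)πr²h = (1/3)π((5/19)h)²h = (25/1083)πh³
dV/dh = (25/361)πh²
dh/dt = (dV/dt)/(dV/dh) = -8/((25/361)π·14²) = -722/(1225π) m/min
The level is dropping at 722/(1225π) ≈ 0.1876 m/min.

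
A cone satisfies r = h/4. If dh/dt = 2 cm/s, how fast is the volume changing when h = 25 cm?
625π/8 cm³/s

V = (1/3)π(h/4)²h = πh³/48
dV/dt = πh²/16 · 2
At h = 25: dV/dt = 625π/8 cm³/s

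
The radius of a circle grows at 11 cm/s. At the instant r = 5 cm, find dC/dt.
22π cm/s

C = 2πr
dC/dt = 2π · dr/dt = 2π · 11 = 22π cm/s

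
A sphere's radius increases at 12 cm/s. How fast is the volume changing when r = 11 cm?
5808π cm³/s

V = (4/3)πr³
dV/dt = dV/dr · dr/dt = 4πr² · 12
At r = 11: dV/dt = 5808π cm³/s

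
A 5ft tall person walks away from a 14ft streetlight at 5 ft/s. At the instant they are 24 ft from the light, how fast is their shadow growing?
25/9 ft/s

By similar triangles: 14/(x+s) = 5/s
Solving: s = 5x/9
ds/dt = 5/9 · dx/dt = 5/9 · 5 = 25/9 ft/s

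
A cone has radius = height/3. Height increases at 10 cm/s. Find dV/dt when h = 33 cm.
1210π cm³/s

V = (1/3)π(h/3)²h = πh³/27
dV/dt = πh²/9 · 10
At h = 33: dV/dt = 1210π cm³/s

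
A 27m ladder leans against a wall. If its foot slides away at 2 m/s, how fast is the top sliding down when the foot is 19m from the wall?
19√23/46 ≈ 1.981 m/s

x² + y² = 27²
2x·dx/dt + 2y·dy/dt = 0
dy/dt = -x/y · dx/dt = -19/(4√23) · 2 = -19√23/46 m/s
The top is descending at 19√23/46 ≈ 1.981 m/s.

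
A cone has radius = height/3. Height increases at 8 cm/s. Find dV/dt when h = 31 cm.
7688π/9 cm³/s

V = (1/3)π(h/3)²h = πh³/27
dV/dt = πh²/9 · 8
At h = 31: dV/dt = 7688π/9 cm³/s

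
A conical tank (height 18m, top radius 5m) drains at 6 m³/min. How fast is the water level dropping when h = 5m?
1944/(625π) ≈ 0.9901 m/min

r/h = 5/18, so r = (5/18)h
V = (1/3)πr²h = (1/3)π((5/18)h)²h = (25/972)πh³
dV/dh = (25/324)πh²
dh/dt = (dV/dt)/(dV/dh) = -6/((25/324)π·5²) = -1944/(625π) m/min
The level is dropping at 1944/(625π) ≈ 0.9901 m/min.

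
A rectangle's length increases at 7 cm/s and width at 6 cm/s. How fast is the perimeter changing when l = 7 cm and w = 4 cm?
26 cm/s

P = 2(l + w)
dP/dt = 2(dl/dt + dw/dt) = 2(7 + 6) = 26 cm/s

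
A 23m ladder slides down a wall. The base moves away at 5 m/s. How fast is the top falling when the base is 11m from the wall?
55√102/204 ≈ 2.723 m/s

x² + y² = 23²
2x·dx/dt + 2y·dy/dt = 0
dy/dt = -x/y · dx/dt = -11/(2√102) · 5 = -55√102/204 m/s
The top is descending at 55√102/204 ≈ 2.723 m/s.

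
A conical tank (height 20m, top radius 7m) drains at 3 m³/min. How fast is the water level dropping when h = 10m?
12/(49π) ≈ 0.07795 m/min

r/h = 7/20, so r = (7/20)h
V = (1/3)πr²h = (1/3)π((7/20)h)²h = (49/1200)πh³
dV/dh = (49/400)πh²
dh/dt = (dV/dt)/(dV/dh) = -3/((49/400)π·10²) = -12/(49π) m/min
The level is dropping at 12/(49π) ≈ 0.07795 m/min.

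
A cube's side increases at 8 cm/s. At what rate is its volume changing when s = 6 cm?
864 cm³/s

V = s³
dV/dt = 3s² · ds/dt = 3·6²·8 = 864 cm³/s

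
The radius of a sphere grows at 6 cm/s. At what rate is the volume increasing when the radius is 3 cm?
216π cm³/s

V = (4/3)πr³
dV/dt = dV/dr · dr/dt = 4πr² · 6
At r = 3: dV/dt = 216π cm³/s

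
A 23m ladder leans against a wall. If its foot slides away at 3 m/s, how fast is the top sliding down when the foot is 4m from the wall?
4√57/57 ≈ 0.5298 m/s

x² + y² = 23²
2x·dx/dt + 2y·dy/dt = 0
dy/dt = -x/y · dx/dt = -4/(3√57) · 3 = -4√57/57 m/s
The top is descending at 4√57/57 ≈ 0.5298 m/s.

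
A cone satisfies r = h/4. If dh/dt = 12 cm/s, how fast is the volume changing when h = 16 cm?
192π cm³/s

V = (1/3)π(h/4)²h = πh³/48
dV/dt = πh²/16 · 12
At h = 16: dV/dt = 192π cm³/s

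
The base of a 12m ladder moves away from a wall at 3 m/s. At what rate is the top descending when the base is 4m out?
3√2/4 ≈ 1.061 m/s

x² + y² = 12²
2x·dx/dt + 2y·dy/dt = 0
dy/dt = -x/y · dx/dt = -4/(8√2) · 3 = -3√2/4 m/s
The top is descending at 3√2/4 ≈ 1.061 m/s.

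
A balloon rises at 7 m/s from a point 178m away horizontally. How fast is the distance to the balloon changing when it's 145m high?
1015√52709/52709 ≈ 4.421 m/s

z² = 178² + y²
z = √(178² + 145²) = √52709
dz/dt = y/z · dy/dt = 145/√52709 · 7 = 1015√52709/52709 ≈ 4.421 m/s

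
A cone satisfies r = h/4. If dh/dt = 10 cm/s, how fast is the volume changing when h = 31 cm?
4805π/8 cm³/s

V = (1/3)π(h/4)²h = πh³/48
dV/dt = πh²/16 · 10
At h = 31: dV/dt = 4805π/8 cm³/s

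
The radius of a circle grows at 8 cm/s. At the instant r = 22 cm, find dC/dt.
16π cm/s

C = 2πr
dC/dt = 2π · dr/dt = 2π · 8 = 16π cm/s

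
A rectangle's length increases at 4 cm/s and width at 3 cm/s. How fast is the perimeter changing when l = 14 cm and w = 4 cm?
14 cm/s

P = 2(l + w)
dP/dt = 2(dl/dt + dw/dt) = 2(4 + 3) = 14 cm/s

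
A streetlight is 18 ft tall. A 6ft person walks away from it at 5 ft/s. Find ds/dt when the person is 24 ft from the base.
5/2 ft/s

By similar triangles: 18/(x+s) = 6/s
Solving: s = 6x/12
ds/dt = 6/12 · dx/dt = 1/2 · 5 = 5/2 ft/s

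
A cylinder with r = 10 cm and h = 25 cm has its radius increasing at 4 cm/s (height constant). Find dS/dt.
360π cm²/s

S = 2πrh + 2πr² (lateral + bases)
dS/dt = (2πh + 4πr)·dr/dt = (2π·25 + 4π·10)·4
= 360π cm²/s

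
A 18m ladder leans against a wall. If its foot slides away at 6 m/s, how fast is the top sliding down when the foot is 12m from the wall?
12√5/5 ≈ 5.367 m/s

x² + y² = 18²
2x·dx/dt + 2y·dy/dt = 0
dy/dt = -x/y · dx/dt = -12/(6√5) · 6 = -12√5/5 m/s
The top is descending at 12√5/5 ≈ 5.367 m/s.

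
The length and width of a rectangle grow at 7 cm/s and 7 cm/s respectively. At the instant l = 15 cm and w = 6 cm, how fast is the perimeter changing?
28 cm/s

P = 2(l + w)
dP/dt = 2(dl/dt + dw/dt) = 2(7 + 7) = 28 cm/s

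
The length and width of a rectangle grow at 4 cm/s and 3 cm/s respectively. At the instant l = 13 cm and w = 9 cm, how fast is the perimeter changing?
14 cm/s

P = 2(l + w)
dP/dt = 2(dl/dt + dw/dt) = 2(4 + 3) = 14 cm/s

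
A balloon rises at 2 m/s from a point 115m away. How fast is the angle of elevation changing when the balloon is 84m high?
0.011341 rad/s

tan(θ) = y/115
sec²(θ) · dθ/dt = (1/115) · dy/dt
dθ/dt = cos²(θ)/115 · 2 = 115/(115² + 84²) · 2
dθ/dt = 0.011341 rad/s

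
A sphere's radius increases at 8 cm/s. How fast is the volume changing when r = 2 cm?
128π cm³/s

V = (4/3)πr³
dV/dt = dV/dr · dr/dt = 4πr² · 8
At r = 2: dV/dt = 128π cm³/s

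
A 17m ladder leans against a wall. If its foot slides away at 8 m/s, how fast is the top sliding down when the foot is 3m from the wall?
6√70/35 ≈ 1.434 m/s

x² + y² = 17²
2x·dx/dt + 2y·dy/dt = 0
dy/dt = -x/y · dx/dt = -3/(2√70) · 8 = -6√70/35 m/s
The top is descending at 6√70/35 ≈ 1.434 m/s.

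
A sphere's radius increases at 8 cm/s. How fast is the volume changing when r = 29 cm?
26912π cm³/s

V = (4/3)πr³
dV/dt = dV/dr · dr/dt = 4πr² · 8
At r = 29: dV/dt = 26912π cm³/s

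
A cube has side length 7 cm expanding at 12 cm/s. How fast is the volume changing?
1764 cm³/s

V = s³
dV/dt = 3s² · ds/dt = 3·7²·12 = 1764 cm³/s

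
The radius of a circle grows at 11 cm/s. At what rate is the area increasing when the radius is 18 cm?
396π cm²/s

A = πr²
dA/dt = 2πr · dr/dt = 2π(18)(11) = 396π cm²/s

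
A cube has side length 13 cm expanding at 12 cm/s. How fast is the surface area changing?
1872 cm²/s

A = 6s²
dA/dt = 12s · ds/dt = 12·13·12 = 1872 cm²/s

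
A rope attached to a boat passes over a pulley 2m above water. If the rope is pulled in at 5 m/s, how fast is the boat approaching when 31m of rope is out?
155√957/957 ≈ 5.01 m/s

rope² = x² + 2²
x = √(31² - 2²) = √957
dx/dt = (rope/x) · d(rope)/dt = (31/√957) · (-5) = -155√957/957 m/s
The boat approaches at 155√957/957 ≈ 5.01 m/s.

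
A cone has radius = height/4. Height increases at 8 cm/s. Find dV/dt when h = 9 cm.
81π/2 cm³/s

V = (1/3)π(h/4)²h = πh³/48
dV/dt = πh²/16 · 8
At h = 9: dV/dt = 81π/2 cm³/s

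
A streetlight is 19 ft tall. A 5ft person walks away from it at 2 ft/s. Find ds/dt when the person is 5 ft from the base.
5/7 ft/s

By similar triangles: 19/(x+s) = 5/s
Solving: s = 5x/14
ds/dt = 5/14 · dx/dt = 5/14 · 2 = 5/7 ft/s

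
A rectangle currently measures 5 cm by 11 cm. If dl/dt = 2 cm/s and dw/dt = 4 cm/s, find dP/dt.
12 cm/s

P = 2(l + w)
dP/dt = 2(dl/dt + dw/dt) = 2(2 + 4) = 12 cm/s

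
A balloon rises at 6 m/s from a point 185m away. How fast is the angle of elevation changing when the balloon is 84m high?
0.026889 rad/s

tan(θ) = y/185
sec²(θ) · dθ/dt = (1/185) · dy/dt
dθ/dt = cos²(θ)/185 · 6 = 185/(185² + 84²) · 6
dθ/dt = 0.026889 rad/s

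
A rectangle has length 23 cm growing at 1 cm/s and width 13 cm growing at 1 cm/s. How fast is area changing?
36 cm²/s

A = lw
dA/dt = w·dl/dt + l·dw/dt = 13·1 + 23·1 = 36 cm²/s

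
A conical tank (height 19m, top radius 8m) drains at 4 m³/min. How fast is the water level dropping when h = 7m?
361/(784π) ≈ 0.1466 m/min

r/h = 8/19, so r = (8/19)h
V = (1/3)πr²h = (1/3)π((8/19)h)²h = (64/1083)πh³
dV/dh = (64/361)πh²
dh/dt = (dV/dt)/(dV/dh) = -4/((64/361)π·7²) = -361/(784π) m/min
The level is dropping at 361/(784π) ≈ 0.1466 m/min.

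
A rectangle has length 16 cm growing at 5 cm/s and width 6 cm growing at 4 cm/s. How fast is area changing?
94 cm²/s

A = lw
dA/dt = w·dl/dt + l·dw/dt = 6·5 + 16·4 = 94 cm²/s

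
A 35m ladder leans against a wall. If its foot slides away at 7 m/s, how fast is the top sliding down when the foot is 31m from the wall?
217√66/132 ≈ 13.36 m/s

x² + y² = 35²
2x·dx/dt + 2y·dy/dt = 0
dy/dt = -x/y · dx/dt = -31/(2√66) · 7 = -217√66/132 m/s
The top is descending at 217√66/132 ≈ 13.36 m/s.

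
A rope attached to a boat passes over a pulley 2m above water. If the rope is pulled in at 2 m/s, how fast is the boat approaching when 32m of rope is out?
32√255/255 ≈ 2.004 m/s

rope² = x² + 2²
x = √(32² - 2²) = 2√255
dx/dt = (rope/x) · d(rope)/dt = (32/(2√255)) · (-2) = -32√255/255 m/s
The boat approaches at 32√255/255 ≈ 2.004 m/s.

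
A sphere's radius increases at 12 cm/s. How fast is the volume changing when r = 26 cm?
32448π cm³/s

V = (4/3)πr³
dV/dt = dV/dr · dr/dt = 4πr² · 12
At r = 26: dV/dt = 32448π cm³/s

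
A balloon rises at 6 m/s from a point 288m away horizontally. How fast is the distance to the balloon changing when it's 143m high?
858√103393/103393 ≈ 2.668 m/s

z² = 288² + y²
z = √(288² + 143²) = √103393
dz/dt = y/z · dy/dt = 143/√103393 · 6 = 858√103393/103393 ≈ 2.668 m/s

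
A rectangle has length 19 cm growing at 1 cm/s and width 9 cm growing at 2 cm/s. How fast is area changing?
47 cm²/s

A = lw
dA/dt = w·dl/dt + l·dw/dt = 9·1 + 19·2 = 47 cm²/s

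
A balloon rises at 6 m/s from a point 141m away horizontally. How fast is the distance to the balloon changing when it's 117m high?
117√3730/1865 ≈ 3.831 m/s

z² = 141² + y²
z = √(141² + 117²) = 3√3730
dz/dt = y/z · dy/dt = 117/(3√3730) · 6 = 117√3730/1865 ≈ 3.831 m/s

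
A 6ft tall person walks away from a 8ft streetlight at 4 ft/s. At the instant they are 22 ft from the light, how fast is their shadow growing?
12 ft/s

By similar triangles: 8/(x+s) = 6/s
Solving: s = 6x/2
ds/dt = 6/2 · dx/dt = 3 · 4 = 12 ft/s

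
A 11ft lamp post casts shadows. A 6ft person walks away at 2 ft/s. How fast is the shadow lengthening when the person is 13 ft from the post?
12/5 ft/s

By similar triangles: 11/(x+s) = 6/s
Solving: s = 6x/5
ds/dt = 6/5 · dx/dt = 6/5 · 2 = 12/5 ft/s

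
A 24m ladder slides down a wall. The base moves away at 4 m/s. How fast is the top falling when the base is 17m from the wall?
68√287/287 ≈ 4.014 m/s

x² + y² = 24²
2x·dx/dt + 2y·dy/dt = 0
dy/dt = -x/y · dx/dt = -17/√287 · 4 = -68√287/287 m/s
The top is descending at 68√287/287 ≈ 4.014 m/s.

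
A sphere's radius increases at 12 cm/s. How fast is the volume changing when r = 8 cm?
3072π cm³/s

V = (4/3)πr³
dV/dt = dV/dr · dr/dt = 4πr² · 12
At r = 8: dV/dt = 3072π cm³/s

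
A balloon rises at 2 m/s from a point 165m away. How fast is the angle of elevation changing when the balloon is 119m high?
0.007974 rad/s

tan(θ) = y/165
sec²(θ) · dθ/dt = (1/165) · dy/dt
dθ/dt = cos²(θ)/165 · 2 = 165/(165² + 119²) · 2
dθ/dt = 0.007974 rad/s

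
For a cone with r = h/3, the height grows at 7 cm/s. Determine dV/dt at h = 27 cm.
567π cm³/s

V = (1/3)π(h/3)²h = πh³/27
dV/dt = πh²/9 · 7
At h = 27: dV/dt = 567π cm³/s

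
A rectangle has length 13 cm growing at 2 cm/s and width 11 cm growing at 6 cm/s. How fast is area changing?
100 cm²/s

A = lw
dA/dt = w·dl/dt + l·dw/dt = 11·2 + 13·6 = 100 cm²/s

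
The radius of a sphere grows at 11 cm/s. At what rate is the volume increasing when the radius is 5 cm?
1100π cm³/s

V = (4/3)πr³
dV/dt = dV/dr · dr/dt = 4πr² · 11
At r = 5: dV/dt = 1100π cm³/s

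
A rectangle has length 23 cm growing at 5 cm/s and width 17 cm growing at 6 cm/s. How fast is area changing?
223 cm²/s

A = lw
dA/dt = w·dl/dt + l·dw/dt = 17·5 + 23·6 = 223 cm²/s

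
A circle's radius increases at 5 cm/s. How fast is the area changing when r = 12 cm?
120π cm²/s

A = πr²
dA/dt = 2πr · dr/dt = 2π(12)(5) = 120π cm²/s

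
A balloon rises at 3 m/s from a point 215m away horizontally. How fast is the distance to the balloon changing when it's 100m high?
60√2249/2249 ≈ 1.265 m/s

z² = 215² + y²
z = √(215² + 100²) = 5√2249
dz/dt = y/z · dy/dt = 100/(5√2249) · 3 = 60√2249/2249 ≈ 1.265 m/s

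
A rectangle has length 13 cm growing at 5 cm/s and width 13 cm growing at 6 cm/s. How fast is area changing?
143 cm²/s

A = lw
dA/dt = w·dl/dt + l·dw/dt = 13·5 + 13·6 = 143 cm²/s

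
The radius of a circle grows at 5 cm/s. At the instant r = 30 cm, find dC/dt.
10π cm/s

C = 2πr
dC/dt = 2π · dr/dt = 2π · 5 = 10π cm/s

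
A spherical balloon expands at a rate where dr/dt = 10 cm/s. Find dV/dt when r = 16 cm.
10240π cm³/s

V = (4/3)πr³
dV/dt = dV/dr · dr/dt = 4πr² · 10
At r = 16: dV/dt = 10240π cm³/s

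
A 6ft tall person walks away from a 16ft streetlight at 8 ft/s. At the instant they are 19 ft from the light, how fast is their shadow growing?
24/5 ft/s

By similar triangles: 16/(x+s) = 6/s
Solving: s = 6x/10
ds/dt = 6/10 · dx/dt = 3/5 · 8 = 24/5 ft/s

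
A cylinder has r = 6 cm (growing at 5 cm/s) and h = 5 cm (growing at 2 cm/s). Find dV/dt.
372π cm³/s

V = πr²h
dV/dt = 2πrh·dr/dt + πr²·dh/dt
= 2π(6)(5)(5) + π(6)²(2)
= 372π cm³/s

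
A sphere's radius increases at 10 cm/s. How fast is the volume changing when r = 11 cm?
4840π cm³/s

V = (4/3)πr³
dV/dt = dV/dr · dr/dt = 4πr² · 10
At r = 11: dV/dt = 4840π cm³/s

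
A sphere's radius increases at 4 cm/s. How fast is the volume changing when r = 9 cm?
1296π cm³/s

V = (4/3)πr³
dV/dt = dV/dr · dr/dt = 4πr² · 4
At r = 9: dV/dt = 1296π cm³/s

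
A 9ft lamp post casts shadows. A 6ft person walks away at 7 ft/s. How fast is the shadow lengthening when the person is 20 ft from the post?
14 ft/s

By similar triangles: 9/(x+s) = 6/s
Solving: s = 6x/3
ds/dt = 6/3 · dx/dt = 2 · 7 = 14 ft/s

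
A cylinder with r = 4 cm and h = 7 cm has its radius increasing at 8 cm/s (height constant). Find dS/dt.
240π cm²/s

S = 2πrh + 2πr² (lateral + bases)
dS/dt = (2πh + 4πr)·dr/dt = (2π·7 + 4π·4)·8
= 240π cm²/s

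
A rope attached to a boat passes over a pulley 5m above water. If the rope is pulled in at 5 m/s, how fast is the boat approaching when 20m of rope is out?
4√15/3 ≈ 5.164 m/s

rope² = x² + 5²
x = √(20² - 5²) = 5√15
dx/dt = (rope/x) · d(rope)/dt = (20/(5√15)) · (-5) = -4√15/3 m/s
The boat approaches at 4√15/3 ≈ 5.164 m/s.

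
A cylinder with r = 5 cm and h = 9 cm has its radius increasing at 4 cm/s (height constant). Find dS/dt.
152π cm²/s

S = 2πrh + 2πr² (lateral + bases)
dS/dt = (2πh + 4πr)·dr/dt = (2π·9 + 4π·5)·4
= 152π cm²/s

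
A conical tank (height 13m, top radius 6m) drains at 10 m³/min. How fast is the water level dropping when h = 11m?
845/(2178π) ≈ 0.1235 m/min

r/h = 6/13, so r = (6/13)h
V = (1/3)πr²h = (1/3)π((6/13)h)²h = (12/169)πh³
dV/dh = (36/169)πh²
dh/dt = (dV/dt)/(dV/dh) = -10/((36/169)π·11²) = -845/(2178π) m/min
The level is dropping at 845/(2178π) ≈ 0.1235 m/min.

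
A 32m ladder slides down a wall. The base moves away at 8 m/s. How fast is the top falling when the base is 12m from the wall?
24√55/55 ≈ 3.236 m/s

x² + y² = 32²
2x·dx/dt + 2y·dy/dt = 0
dy/dt = -x/y · dx/dt = -12/(4√55) · 8 = -24√55/55 m/s
The top is descending at 24√55/55 ≈ 3.236 m/s.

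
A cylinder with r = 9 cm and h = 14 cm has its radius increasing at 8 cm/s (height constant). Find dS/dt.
512π cm²/s

S = 2πrh + 2πr² (lateral + bases)
dS/dt = (2πh + 4πr)·dr/dt = (2π·14 + 4π·9)·8
= 512π cm²/s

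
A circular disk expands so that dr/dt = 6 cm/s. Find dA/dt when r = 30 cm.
360π cm²/s

A = πr²
dA/dt = 2πr · dr/dt = 2π(30)(6) = 360π cm²/s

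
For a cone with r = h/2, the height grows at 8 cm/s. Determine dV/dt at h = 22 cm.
968π cm³/s

V = (1/3)π(h/2)²h = πh³/12
dV/dt = πh²/4 · 8
At h = 22: dV/dt = 968π cm³/s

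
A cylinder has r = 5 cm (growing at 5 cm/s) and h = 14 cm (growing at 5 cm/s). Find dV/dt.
825π cm³/s

V = πr²h
dV/dt = 2πrh·dr/dt + πr²·dh/dt
= 2π(5)(14)(5) + π(5)²(5)
= 825π cm³/s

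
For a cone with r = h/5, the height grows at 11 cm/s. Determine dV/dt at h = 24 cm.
6336π/25 cm³/s

V = (1/3)π(h/5)²h = πh³/75
dV/dt = πh²/25 · 11
At h = 24: dV/dt = 6336π/25 cm³/s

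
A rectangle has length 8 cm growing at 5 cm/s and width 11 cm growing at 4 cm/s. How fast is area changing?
87 cm²/s

A = lw
dA/dt = w·dl/dt + l·dw/dt = 11·5 + 8·4 = 87 cm²/s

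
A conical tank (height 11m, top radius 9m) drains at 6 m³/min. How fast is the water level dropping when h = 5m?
242/(675π) ≈ 0.1141 m/min

r/h = 9/11, so r = (9/11)h
V = (1/3)πr²h = (1/3)π((9/11)h)²h = (27/121)πh³
dV/dh = (81/121)πh²
dh/dt = (dV/dt)/(dV/dh) = -6/((81/121)π·5²) = -242/(675π) m/min
The level is dropping at 242/(675π) ≈ 0.1141 m/min.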